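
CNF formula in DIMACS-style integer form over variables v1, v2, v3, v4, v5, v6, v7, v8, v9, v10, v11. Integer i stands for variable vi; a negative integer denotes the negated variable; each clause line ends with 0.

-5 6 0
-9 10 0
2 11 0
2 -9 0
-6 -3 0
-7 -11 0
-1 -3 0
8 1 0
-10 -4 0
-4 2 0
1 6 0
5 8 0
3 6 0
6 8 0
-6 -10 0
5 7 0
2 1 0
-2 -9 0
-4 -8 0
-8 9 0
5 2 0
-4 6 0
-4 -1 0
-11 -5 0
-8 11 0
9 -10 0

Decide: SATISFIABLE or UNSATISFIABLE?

Pure literal: v4 appears only negated; assign v4 = False.
Try v1 = True.
  then v3 is forced to False.
  then v6 is forced to True.
  then v10 is forced to False.
  then v9 is forced to False.
  then v8 is forced to False.
  then v5 is forced to True.
  then v11 is forced to False.
  then v2 is forced to True.
v7 is now unconstrained; take v7 = True.
Every clause has at least one true literal under this assignment.
So v1 = T  v2 = T  v3 = F  v4 = F  v5 = T  v6 = T  v7 = T  v8 = F  v9 = F  v10 = F  v11 = F is a satisfying assignment.

SATISFIABLE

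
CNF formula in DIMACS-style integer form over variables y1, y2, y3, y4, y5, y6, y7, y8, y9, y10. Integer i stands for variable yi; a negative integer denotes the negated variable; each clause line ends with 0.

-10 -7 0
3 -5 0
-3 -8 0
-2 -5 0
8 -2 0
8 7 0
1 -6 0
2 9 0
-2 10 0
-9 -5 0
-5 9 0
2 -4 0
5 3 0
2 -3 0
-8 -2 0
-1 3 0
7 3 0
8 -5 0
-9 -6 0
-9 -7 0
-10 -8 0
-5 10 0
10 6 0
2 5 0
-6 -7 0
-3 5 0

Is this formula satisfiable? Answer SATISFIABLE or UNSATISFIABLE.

UNSATISFIABLE

y5 = True:
  propagation gives y3=True, y8=False; an empty clause results — contradiction.
y5 = False:
  propagation gives y3=True; an empty clause results — contradiction.
Every branch closes, so no satisfying assignment exists.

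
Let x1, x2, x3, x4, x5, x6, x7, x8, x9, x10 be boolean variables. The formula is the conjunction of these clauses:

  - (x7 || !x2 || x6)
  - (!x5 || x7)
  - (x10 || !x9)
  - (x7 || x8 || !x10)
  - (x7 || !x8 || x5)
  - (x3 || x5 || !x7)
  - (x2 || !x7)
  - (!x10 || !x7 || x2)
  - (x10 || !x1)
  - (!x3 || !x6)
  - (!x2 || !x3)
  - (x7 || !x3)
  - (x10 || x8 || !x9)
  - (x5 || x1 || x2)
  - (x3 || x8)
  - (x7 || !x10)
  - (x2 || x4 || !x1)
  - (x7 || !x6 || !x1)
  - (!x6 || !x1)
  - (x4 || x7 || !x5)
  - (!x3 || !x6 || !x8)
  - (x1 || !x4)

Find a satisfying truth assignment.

x1=True  x2=True  x3=False  x4=True  x5=True  x6=False  x7=True  x8=True  x9=False  x10=True

Pure literal: x9 appears only negated; assign x9 = False.
Branch on x1: take x1 = True.
  then x10 is forced to True.
  then x7 is forced to True.
  then x2 is forced to True.
  then x3 is forced to False.
  then x5 is forced to True.
  then x8 is forced to True.
  then x6 is forced to False.
x4 is now unconstrained; take x4 = True.
Check each clause:
  1. (x6 || x7 || !x2) — x7 is true.
  2. (!x5 || x7) — x7 is true.
  3. (x10 || !x9) — x10 is true.
  4. (!x10 || x8 || x7) — x8 is true.
  5. (x7 || !x8 || x5) — x5 is true.
  6. (!x7 || x3 || x5) — x5 is true.
  7. (x2 || !x7) — x2 is true.
  8. (x2 || !x10 || !x7) — x2 is true.
  9. (x10 || !x1) — x10 is true.
  10. (!x6 || !x3) — !x6 is true.
  11. (!x3 || !x2) — !x3 is true.
  12. (x7 || !x3) — !x3 is true.
  13. (!x9 || x10 || x8) — x8 is true.
  14. (x2 || x5 || x1) — x1 is true.
  15. (x8 || x3) — x8 is true.
  16. (!x10 || x7) — x7 is true.
  17. (x2 || x4 || !x1) — x2 is true.
  18. (!x1 || x7 || !x6) — !x6 is true.
  19. (!x6 || !x1) — !x6 is true.
  20. (!x5 || x7 || x4) — x4 is true.
  21. (!x6 || !x8 || !x3) — !x6 is true.
  22. (!x4 || x1) — x1 is true.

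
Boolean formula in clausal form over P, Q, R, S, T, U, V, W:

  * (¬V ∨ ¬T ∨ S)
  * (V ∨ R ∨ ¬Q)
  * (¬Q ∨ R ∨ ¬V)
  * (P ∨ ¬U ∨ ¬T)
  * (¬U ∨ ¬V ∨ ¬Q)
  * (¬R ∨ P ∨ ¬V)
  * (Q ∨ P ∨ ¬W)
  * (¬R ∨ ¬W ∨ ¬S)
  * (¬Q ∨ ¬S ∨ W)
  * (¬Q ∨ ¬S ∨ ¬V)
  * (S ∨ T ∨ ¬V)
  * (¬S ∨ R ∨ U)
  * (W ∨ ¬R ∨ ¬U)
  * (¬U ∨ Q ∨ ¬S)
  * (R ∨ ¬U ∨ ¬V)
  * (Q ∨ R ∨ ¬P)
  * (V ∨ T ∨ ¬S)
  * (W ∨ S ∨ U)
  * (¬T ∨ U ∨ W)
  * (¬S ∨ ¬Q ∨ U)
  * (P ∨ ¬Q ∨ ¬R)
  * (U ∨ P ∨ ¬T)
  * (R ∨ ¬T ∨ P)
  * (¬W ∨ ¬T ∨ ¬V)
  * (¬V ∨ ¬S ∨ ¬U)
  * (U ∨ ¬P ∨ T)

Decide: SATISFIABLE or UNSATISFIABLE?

Set P = True and propagate.
Try Q = True.
For the remaining variables, R = True, S = False, T = True, U = True, V = False, W = True works.
So P = True  Q = True  R = True  S = False  T = True  U = True  V = False  W = True is a satisfying assignment.

SATISFIABLE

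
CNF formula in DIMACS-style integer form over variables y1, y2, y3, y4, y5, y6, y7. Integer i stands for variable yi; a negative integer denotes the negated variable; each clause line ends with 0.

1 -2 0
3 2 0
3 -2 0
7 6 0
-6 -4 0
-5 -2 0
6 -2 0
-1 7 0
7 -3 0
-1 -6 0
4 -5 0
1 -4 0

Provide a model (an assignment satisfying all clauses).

Pure literal: y5 appears only negated; assign y5 = False.
Pure literal: y7 appears only positively; assign y7 = True.
Try y1 = False.
  then y2 is forced to False.
  then y3 is forced to True.
  then y4 is forced to False.
y6 is now unconstrained; take y6 = False.

y1 = F, y2 = F, y3 = T, y4 = F, y5 = F, y6 = F, y7 = T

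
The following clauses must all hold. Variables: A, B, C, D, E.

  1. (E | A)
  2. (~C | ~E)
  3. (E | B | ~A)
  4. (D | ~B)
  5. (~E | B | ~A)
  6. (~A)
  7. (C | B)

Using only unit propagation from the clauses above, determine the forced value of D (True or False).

(~A) stands alone — A = False.
In (A | E), A is now false; E must hold, so E = True.
(~C | ~E) with E = True leaves only ~C, so C = False.
(C | B): since C = False, the clause reduces to (B). B = True.
In (D | ~B), ~B is now false; D must hold, so D = True.

True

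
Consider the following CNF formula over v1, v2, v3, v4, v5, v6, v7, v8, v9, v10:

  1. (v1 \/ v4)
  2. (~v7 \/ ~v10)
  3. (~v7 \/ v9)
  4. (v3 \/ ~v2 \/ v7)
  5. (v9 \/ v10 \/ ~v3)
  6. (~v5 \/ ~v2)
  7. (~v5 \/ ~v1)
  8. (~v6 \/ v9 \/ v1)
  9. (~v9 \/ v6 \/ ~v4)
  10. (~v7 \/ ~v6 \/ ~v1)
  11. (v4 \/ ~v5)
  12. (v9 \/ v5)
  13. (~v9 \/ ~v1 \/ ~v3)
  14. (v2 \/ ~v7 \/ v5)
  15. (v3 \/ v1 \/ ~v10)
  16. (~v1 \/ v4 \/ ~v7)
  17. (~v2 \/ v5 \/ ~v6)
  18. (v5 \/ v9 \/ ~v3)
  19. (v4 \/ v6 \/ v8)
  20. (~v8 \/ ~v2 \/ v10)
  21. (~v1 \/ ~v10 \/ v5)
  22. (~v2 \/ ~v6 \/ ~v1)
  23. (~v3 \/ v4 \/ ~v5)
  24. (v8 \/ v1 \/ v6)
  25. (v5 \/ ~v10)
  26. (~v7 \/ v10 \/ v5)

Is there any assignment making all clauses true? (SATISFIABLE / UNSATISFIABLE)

Branch on v1: take v1 = True.
  then v5 is forced to False.
  then v9 is forced to True.
  then v3 is forced to False.
  then v10 is forced to False.
  then v7 is forced to False.
  then v2 is forced to False.
Branch on v4: take v4 = False.
For the remaining variables, v6 = True, v8 = False works.
So v1=1, v2=0, v3=0, v4=0, v5=0, v6=1, v7=0, v8=0, v9=1, v10=0 is a satisfying assignment.

SATISFIABLE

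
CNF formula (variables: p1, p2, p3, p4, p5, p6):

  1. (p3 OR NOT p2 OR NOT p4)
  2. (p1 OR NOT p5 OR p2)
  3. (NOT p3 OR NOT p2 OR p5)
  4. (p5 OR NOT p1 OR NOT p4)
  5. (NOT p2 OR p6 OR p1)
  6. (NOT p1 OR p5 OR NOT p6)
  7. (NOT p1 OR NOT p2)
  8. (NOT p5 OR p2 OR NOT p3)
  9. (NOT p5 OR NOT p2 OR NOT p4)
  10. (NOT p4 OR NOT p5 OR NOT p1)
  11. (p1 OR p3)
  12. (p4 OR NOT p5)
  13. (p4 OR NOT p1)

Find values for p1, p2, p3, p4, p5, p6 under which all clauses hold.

Set p1 = False and propagate.
  then p3 is forced to True.
Branch on p2: take p2 = False.
  then p5 is forced to False.
p4, p6 are now unconstrained; take p4 = True, p6 = False.
Every clause has at least one true literal under this assignment.
Check each clause:
  1. (NOT p2 OR p3 OR NOT p4) — p3 is true.
  2. (p2 OR NOT p5 OR p1) — NOT p5 is true.
  3. (NOT p2 OR NOT p3 OR p5) — NOT p2 is true.
  4. (NOT p1 OR NOT p4 OR p5) — NOT p1 is true.
  5. (p1 OR NOT p2 OR p6) — NOT p2 is true.
  6. (NOT p6 OR p5 OR NOT p1) — NOT p6 is true.
  7. (NOT p1 OR NOT p2) — NOT p2 is true.
  8. (NOT p5 OR p2 OR NOT p3) — NOT p5 is true.
  9. (NOT p5 OR NOT p2 OR NOT p4) — NOT p5 is true.
  10. (NOT p1 OR NOT p5 OR NOT p4) — NOT p5 is true.
  11. (p3 OR p1) — p3 is true.
  12. (NOT p5 OR p4) — NOT p5 is true.
  13. (p4 OR NOT p1) — p4 is true.

p1=F, p2=F, p3=T, p4=T, p5=F, p6=F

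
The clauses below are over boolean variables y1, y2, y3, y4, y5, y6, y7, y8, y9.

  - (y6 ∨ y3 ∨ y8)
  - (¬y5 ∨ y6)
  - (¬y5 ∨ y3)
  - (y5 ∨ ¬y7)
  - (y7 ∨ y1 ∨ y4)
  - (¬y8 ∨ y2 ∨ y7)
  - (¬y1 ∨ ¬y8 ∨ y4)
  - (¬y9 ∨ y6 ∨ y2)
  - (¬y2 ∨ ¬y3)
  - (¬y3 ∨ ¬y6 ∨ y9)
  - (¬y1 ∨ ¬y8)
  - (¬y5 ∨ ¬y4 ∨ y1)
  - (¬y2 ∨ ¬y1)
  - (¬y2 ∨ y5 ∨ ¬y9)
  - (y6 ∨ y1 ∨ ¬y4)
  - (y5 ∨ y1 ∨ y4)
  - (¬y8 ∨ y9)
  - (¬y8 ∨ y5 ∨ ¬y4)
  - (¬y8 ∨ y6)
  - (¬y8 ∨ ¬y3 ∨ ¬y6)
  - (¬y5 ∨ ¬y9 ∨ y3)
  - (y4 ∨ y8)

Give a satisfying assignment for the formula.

y1=True, y2=False, y3=False, y4=True, y5=False, y6=True, y7=False, y8=False, y9=False

Check each clause:
  1. (y6 ∨ y3 ∨ y8) — y6 is true.
  2. (¬y5 ∨ y6) — ¬y5 is true.
  3. (y3 ∨ ¬y5) — ¬y5 is true.
  4. (¬y7 ∨ y5) — ¬y7 is true.
  5. (y1 ∨ y4 ∨ y7) — y1 is true.
  6. (y2 ∨ y7 ∨ ¬y8) — ¬y8 is true.
  7. (¬y8 ∨ ¬y1 ∨ y4) — ¬y8 is true.
  8. (y6 ∨ ¬y9 ∨ y2) — y6 is true.
  9. (¬y2 ∨ ¬y3) — ¬y3 is true.
  10. (¬y3 ∨ ¬y6 ∨ y9) — ¬y3 is true.
  11. (¬y8 ∨ ¬y1) — ¬y8 is true.
  12. (¬y4 ∨ y1 ∨ ¬y5) — y1 is true.
  13. (¬y2 ∨ ¬y1) — ¬y2 is true.
  14. (¬y9 ∨ ¬y2 ∨ y5) — ¬y2 is true.
  15. (y6 ∨ y1 ∨ ¬y4) — y1 is true.
  16. (y1 ∨ y5 ∨ y4) — y1 is true.
  17. (y9 ∨ ¬y8) — ¬y8 is true.
  18. (¬y8 ∨ ¬y4 ∨ y5) — ¬y8 is true.
  19. (¬y8 ∨ y6) — ¬y8 is true.
  20. (¬y3 ∨ ¬y8 ∨ ¬y6) — ¬y8 is true.
  21. (¬y9 ∨ y3 ∨ ¬y5) — ¬y5 is true.
  22. (y8 ∨ y4) — y4 is true.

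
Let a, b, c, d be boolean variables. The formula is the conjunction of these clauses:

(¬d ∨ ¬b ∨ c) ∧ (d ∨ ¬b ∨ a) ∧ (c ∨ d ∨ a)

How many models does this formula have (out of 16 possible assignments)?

Split on d, then a.
  d=1, a=1: remaining (b,c) ∈ {(0,0); (0,1); (1,1)} — 3.
  d=1, a=0: remaining (b,c) ∈ {(0,0); (0,1); (1,1)} — 3.
  d=0, a=1: remaining (b,c) ∈ {(0,0); (0,1); (1,0); (1,1)} — 4.
  d=0, a=0: remaining (b,c) ∈ {(0,1)} — 1.
Total: 3 + 3 + 4 + 1 = 11.

11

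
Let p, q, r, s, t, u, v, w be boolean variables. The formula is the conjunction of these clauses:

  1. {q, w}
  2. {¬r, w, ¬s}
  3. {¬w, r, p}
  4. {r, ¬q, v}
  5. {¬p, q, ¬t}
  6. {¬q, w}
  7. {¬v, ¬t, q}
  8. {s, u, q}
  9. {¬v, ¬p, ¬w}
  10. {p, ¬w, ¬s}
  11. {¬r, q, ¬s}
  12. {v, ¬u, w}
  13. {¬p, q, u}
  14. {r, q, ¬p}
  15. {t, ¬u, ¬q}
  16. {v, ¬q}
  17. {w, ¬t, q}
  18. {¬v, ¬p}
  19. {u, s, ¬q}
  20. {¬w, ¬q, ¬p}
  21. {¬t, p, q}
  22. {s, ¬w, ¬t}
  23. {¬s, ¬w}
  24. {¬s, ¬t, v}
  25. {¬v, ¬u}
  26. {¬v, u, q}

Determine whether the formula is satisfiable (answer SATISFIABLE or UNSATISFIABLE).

SATISFIABLE

Branch on p: take p = True.
  then v is forced to False.
  then q is forced to False.
  then w is forced to True.
  then t is forced to False.
  then u is forced to True.
  then r is forced to True.
  then s is forced to False.
So p=T, q=F, r=T, s=F, t=F, u=T, v=F, w=T is a satisfying assignment.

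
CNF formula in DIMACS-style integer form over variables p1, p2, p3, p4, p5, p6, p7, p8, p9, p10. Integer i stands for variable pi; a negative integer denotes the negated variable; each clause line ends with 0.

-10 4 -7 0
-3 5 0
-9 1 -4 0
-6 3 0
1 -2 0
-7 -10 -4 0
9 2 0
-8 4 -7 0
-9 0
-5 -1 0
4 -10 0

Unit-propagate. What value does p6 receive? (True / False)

(NOT p9) stands alone — p9 = False.
In (p9 OR p2), p9 is now false; p2 must hold, so p2 = True.
From (NOT p2 OR p1) and p2 = True: p1 = True.
In (NOT p5 OR NOT p1), NOT p1 is now false; NOT p5 must hold, so p5 = False.
(p5 OR NOT p3): since p5 = False, the clause reduces to (NOT p3). p3 = False.
In (p3 OR NOT p6), p3 is now false; NOT p6 must hold, so p6 = False.

False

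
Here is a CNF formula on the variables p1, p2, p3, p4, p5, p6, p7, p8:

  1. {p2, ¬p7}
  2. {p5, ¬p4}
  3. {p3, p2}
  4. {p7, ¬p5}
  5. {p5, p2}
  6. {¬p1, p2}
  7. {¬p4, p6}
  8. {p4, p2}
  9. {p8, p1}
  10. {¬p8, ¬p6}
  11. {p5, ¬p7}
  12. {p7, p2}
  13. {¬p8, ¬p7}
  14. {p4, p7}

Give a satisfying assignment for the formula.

p1 = T  p2 = T  p3 = T  p4 = T  p5 = T  p6 = T  p7 = T  p8 = F

Check each clause:
  1. {¬p7, p2} — p2 is true.
  2. {¬p4, p5} — p5 is true.
  3. {p3, p2} — p2 is true.
  4. {p7, ¬p5} — p7 is true.
  5. {p5, p2} — p2 is true.
  6. {p2, ¬p1} — p2 is true.
  7. {¬p4, p6} — p6 is true.
  8. {p2, p4} — p2 is true.
  9. {p1, p8} — p1 is true.
  10. {¬p8, ¬p6} — ¬p8 is true.
  11. {p5, ¬p7} — p5 is true.
  12. {p7, p2} — p2 is true.
  13. {¬p8, ¬p7} — ¬p8 is true.
  14. {p4, p7} — p4 is true.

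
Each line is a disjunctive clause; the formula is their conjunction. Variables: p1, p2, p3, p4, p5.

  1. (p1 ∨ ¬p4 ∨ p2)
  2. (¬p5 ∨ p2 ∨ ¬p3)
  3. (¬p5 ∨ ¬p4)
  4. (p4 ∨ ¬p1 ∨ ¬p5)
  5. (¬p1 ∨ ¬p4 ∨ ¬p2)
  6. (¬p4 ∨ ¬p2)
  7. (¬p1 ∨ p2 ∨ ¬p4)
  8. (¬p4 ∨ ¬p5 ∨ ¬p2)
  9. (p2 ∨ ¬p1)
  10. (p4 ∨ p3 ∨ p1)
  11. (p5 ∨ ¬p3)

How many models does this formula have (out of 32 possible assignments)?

2

Satisfying assignments:
  p1=F p2=T p3=T p4=F p5=T
  p1=T p2=T p3=F p4=F p5=F
Count: 2.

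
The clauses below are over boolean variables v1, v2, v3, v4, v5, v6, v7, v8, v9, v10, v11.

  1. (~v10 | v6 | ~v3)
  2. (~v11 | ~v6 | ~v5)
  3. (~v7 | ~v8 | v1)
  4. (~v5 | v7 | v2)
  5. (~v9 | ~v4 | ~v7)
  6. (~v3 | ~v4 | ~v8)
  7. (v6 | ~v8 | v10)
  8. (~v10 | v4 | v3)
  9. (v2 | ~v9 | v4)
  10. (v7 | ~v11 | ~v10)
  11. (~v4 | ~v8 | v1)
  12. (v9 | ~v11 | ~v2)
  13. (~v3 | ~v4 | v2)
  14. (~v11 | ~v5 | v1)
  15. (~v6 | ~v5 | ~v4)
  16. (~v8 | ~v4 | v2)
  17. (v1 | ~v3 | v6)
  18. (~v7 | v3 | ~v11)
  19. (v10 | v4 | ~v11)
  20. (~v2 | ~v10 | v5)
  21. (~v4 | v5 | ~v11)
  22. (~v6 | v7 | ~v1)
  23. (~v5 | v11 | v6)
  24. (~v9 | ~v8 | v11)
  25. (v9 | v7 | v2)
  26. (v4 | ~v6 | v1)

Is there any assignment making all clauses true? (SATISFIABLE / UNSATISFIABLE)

v8 occurs only negated in the remaining clauses — set v8 = False.
Branch on v1: take v1 = True.
Branch on v2: take v2 = True.
Try v3 = True.
For the remaining variables, v4 = True, v5 = True, v6 = False, v7 = False, v9 = True, v10 = False, v11 = True works.
Every clause has at least one true literal under this assignment.
So v1 = T, v2 = T, v3 = T, v4 = T, v5 = T, v6 = F, v7 = F, v8 = F, v9 = T, v10 = F, v11 = T is a satisfying assignment.

SATISFIABLE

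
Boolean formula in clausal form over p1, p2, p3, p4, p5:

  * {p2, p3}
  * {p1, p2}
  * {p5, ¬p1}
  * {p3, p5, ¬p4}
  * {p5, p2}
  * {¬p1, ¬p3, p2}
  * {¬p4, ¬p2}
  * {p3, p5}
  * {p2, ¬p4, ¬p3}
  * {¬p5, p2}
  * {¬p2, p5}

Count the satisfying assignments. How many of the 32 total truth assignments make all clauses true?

The models are:
  p1=F p2=T p3=F p4=F p5=T
  p1=F p2=T p3=T p4=F p5=T
  p1=T p2=T p3=F p4=F p5=T
  p1=T p2=T p3=T p4=F p5=T
Count: 4.

4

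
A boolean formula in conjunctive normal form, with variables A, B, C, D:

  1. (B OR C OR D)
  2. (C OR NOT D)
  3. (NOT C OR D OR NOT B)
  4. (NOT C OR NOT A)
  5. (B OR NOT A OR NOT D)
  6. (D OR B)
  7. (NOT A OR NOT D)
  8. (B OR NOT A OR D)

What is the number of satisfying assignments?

The models are:
  A=0 B=0 C=1 D=1
  A=0 B=1 C=0 D=0
  A=0 B=1 C=1 D=1
  A=1 B=1 C=0 D=0
That's 4 in total.

4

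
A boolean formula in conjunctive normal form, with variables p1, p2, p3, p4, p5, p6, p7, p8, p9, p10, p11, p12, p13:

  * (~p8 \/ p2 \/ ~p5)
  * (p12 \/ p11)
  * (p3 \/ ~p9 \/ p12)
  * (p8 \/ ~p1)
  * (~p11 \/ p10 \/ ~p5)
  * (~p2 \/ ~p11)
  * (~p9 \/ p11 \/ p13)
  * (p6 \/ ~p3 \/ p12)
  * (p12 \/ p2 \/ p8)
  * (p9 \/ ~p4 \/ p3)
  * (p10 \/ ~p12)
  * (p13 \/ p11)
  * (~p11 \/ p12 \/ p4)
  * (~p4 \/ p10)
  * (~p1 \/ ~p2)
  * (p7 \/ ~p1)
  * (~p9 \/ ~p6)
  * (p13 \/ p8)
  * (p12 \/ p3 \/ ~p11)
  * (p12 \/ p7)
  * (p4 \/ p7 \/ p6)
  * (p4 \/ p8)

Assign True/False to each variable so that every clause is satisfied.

p1=True, p2=False, p3=True, p4=False, p5=False, p6=False, p7=True, p8=True, p9=False, p10=True, p11=False, p12=True, p13=True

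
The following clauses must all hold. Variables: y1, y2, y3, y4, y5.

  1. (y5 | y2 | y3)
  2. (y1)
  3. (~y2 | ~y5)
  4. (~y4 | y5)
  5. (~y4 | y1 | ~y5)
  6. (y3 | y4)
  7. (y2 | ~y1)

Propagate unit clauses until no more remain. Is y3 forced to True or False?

True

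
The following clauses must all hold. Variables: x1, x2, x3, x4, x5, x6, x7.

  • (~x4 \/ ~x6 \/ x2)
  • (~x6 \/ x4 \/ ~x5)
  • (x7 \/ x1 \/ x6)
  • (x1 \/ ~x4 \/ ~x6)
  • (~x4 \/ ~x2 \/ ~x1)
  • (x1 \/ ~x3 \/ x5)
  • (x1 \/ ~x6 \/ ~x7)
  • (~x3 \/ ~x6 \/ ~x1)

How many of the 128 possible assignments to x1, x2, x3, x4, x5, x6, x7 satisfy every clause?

42

Split on x1, then x6.
  x1=T, x6=T: remaining (x2,x3,x4,x5,x7) ∈ {(F,F,F,F,F); (F,F,F,F,T); (T,F,F,F,F); (T,F,F,F,T)} — 4.
  x1=T, x6=F: x3, x5, x7 free; 3 ways for (x2,x4) × 2^3 = 24.
  x1=F, x6=T: remaining (x2,x3,x4,x5,x7) ∈ {(F,F,F,F,F); (T,F,F,F,F)} — 2.
  x1=F, x6=F: x2, x4 free; 3 ways for (x3,x5,x7) × 2^2 = 12.
Total: 4 + 24 + 2 + 12 = 42.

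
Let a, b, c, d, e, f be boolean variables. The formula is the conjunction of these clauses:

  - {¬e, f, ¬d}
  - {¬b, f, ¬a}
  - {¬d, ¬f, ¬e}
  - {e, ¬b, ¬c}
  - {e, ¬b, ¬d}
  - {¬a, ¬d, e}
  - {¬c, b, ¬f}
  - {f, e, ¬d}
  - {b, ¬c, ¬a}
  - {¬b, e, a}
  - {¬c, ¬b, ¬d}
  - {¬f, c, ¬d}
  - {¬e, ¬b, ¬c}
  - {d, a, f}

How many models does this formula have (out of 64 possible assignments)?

Split on b, then d.
  b=T, d=T: a clause becomes empty — 0.
  b=T, d=F: remaining (a,c,e,f) ∈ {(F,F,T,T); (T,F,F,T); (T,F,T,T)} — 3.
  b=F, d=T: no assignment works — 0.
  b=F, d=F: e free; 3 ways for (a,c,f) × 2^1 = 6.
Total: 0 + 3 + 0 + 6 = 9.

9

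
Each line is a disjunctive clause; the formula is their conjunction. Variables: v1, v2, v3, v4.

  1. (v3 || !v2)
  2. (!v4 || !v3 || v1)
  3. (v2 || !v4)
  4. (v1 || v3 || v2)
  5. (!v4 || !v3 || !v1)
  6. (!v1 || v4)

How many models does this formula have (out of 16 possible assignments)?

2

The models are:
  v1=0 v2=0 v3=1 v4=0
  v1=0 v2=1 v3=1 v4=0
That's 2 in total.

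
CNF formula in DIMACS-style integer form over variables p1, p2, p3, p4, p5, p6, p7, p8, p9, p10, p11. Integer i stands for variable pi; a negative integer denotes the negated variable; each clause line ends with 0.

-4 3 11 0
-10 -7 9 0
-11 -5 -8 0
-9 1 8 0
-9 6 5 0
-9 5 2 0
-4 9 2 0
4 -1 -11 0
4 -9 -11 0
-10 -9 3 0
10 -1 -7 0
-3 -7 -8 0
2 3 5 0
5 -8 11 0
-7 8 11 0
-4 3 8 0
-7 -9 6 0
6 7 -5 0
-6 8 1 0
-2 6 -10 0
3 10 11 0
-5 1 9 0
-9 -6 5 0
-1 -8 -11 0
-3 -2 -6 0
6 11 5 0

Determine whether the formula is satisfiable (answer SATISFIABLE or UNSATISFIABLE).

SATISFIABLE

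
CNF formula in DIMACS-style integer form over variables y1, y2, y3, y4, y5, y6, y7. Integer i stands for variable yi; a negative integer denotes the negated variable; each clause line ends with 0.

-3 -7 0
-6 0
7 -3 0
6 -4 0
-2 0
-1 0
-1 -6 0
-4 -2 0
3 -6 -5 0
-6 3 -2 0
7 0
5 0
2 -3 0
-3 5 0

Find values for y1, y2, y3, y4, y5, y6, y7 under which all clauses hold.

y1=0, y2=0, y3=0, y4=0, y5=1, y6=0, y7=1

Check each clause:
  1. (NOT y3 OR NOT y7) — NOT y3 is true.
  2. (NOT y6) — NOT y6 is true.
  3. (NOT y3 OR y7) — NOT y3 is true.
  4. (y6 OR NOT y4) — NOT y4 is true.
  5. (NOT y2) — NOT y2 is true.
  6. (NOT y1) — NOT y1 is true.
  7. (NOT y6 OR NOT y1) — NOT y6 is true.
  8. (NOT y2 OR NOT y4) — NOT y4 is true.
  9. (NOT y6 OR NOT y5 OR y3) — NOT y6 is true.
  10. (y3 OR NOT y6 OR NOT y2) — NOT y6 is true.
  11. (y7) — y7 is true.
  12. (y5) — y5 is true.
  13. (NOT y3 OR y2) — NOT y3 is true.
  14. (y5 OR NOT y3) — NOT y3 is true.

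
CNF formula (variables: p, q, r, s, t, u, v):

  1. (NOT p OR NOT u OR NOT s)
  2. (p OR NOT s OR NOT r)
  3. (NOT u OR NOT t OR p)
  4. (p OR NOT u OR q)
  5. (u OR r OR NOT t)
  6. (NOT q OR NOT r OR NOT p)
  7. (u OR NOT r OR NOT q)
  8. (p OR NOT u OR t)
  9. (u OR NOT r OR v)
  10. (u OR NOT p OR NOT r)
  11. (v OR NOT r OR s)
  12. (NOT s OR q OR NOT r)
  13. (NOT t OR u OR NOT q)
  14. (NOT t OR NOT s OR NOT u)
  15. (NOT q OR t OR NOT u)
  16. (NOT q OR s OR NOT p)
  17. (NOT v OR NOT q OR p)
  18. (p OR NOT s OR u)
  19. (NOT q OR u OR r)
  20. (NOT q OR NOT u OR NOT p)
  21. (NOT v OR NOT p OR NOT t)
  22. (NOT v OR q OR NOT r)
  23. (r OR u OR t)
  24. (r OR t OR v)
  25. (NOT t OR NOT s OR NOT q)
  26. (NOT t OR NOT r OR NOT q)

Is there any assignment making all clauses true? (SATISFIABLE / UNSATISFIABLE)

SATISFIABLE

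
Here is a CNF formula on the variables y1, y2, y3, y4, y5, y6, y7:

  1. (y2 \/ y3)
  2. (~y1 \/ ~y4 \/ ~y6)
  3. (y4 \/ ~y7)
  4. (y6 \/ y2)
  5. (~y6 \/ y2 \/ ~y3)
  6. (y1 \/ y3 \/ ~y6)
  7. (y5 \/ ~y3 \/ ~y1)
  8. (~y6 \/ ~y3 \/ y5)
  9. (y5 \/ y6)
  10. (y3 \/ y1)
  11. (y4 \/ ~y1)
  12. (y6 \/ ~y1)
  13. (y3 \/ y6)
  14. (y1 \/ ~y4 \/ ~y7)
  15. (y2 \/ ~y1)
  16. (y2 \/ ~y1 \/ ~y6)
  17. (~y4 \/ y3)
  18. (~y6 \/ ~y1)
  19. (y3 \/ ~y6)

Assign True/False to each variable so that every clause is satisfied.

y1=F, y2=T, y3=T, y4=F, y5=T, y6=T, y7=F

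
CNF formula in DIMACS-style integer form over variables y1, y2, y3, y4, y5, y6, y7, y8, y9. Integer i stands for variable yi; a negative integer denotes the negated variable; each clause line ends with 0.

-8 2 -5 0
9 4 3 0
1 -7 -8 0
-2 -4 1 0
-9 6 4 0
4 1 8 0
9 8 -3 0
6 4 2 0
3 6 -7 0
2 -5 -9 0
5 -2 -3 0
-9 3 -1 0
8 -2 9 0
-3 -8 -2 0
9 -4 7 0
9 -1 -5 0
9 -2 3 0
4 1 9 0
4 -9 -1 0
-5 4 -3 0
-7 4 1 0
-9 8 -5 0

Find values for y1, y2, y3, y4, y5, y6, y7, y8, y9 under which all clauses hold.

y1=F, y2=F, y3=F, y4=T, y5=F, y6=F, y7=F, y8=T, y9=T

Set y1 = False and propagate.
The remaining clauses are satisfied by y2 = False, y3 = False, y4 = True, y5 = False, y6 = False, y7 = False, y8 = True, y9 = True.
Every clause has at least one true literal under this assignment.
Check each clause:
  1. (!y5 || y2 || !y8) — !y5 is true.
  2. (y9 || y4 || y3) — y9 is true.
  3. (!y7 || !y8 || y1) — !y7 is true.
  4. (y1 || !y4 || !y2) — !y2 is true.
  5. (y6 || y4 || !y9) — y4 is true.
  6. (y1 || y8 || y4) — y8 is true.
  7. (y9 || !y3 || y8) — y8 is true.
  8. (y2 || y6 || y4) — y4 is true.
  9. (y3 || y6 || !y7) — !y7 is true.
  10. (!y5 || y2 || !y9) — !y5 is true.
  11. (y5 || !y2 || !y3) — !y3 is true.
  12. (!y1 || !y9 || y3) — !y1 is true.
  13. (!y2 || y8 || y9) — y8 is true.
  14. (!y2 || !y8 || !y3) — !y3 is true.
  15. (y7 || !y4 || y9) — y9 is true.
  16. (!y1 || y9 || !y5) — y9 is true.
  17. (y9 || !y2 || y3) — y9 is true.
  18. (y9 || y4 || y1) — y9 is true.
  19. (y4 || !y9 || !y1) — y4 is true.
  20. (!y5 || !y3 || y4) — !y5 is true.
  21. (y4 || y1 || !y7) — !y7 is true.
  22. (!y5 || !y9 || y8) — y8 is true.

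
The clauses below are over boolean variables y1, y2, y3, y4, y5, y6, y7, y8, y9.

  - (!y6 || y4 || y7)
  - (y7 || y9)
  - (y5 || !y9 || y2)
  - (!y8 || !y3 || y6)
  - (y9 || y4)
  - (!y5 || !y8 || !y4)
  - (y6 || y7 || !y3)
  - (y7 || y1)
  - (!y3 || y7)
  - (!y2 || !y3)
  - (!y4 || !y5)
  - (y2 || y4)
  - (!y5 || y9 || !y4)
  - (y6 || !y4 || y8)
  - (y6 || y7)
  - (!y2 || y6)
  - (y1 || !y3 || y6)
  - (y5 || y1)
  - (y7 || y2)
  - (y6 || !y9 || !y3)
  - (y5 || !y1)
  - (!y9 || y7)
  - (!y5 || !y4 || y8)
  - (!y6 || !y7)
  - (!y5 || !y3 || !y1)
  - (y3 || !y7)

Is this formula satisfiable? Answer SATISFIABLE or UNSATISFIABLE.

UNSATISFIABLE

y7 = True:
  propagation gives y6=False, y2=False, y4=True, y5=False; an empty clause results — contradiction.
y7 = False:
  propagation gives y9=True; an empty clause results — contradiction.
Every branch closes, so no satisfying assignment exists.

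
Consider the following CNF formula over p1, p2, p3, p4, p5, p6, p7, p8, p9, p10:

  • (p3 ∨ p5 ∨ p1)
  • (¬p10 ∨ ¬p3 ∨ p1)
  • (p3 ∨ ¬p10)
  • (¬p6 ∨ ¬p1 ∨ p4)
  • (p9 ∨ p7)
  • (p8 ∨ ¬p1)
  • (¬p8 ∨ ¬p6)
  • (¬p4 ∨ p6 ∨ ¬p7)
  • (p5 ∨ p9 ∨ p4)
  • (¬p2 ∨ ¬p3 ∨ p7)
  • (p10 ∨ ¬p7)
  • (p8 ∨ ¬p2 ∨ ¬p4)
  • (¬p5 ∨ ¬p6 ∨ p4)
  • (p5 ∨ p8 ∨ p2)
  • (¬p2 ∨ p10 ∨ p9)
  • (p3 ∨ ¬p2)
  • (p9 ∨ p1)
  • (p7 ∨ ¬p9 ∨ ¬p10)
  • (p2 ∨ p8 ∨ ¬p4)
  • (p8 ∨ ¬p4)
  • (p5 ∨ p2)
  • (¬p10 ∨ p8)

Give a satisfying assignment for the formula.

Set p1 = False and propagate.
  then p9 is forced to True.
For the remaining variables, p2 = False, p3 = True, p4 = False, p5 = True, p6 = False, p7 = False, p8 = False, p10 = False works.
Every clause has at least one true literal under this assignment.

p1=F, p2=F, p3=T, p4=F, p5=T, p6=F, p7=F, p8=F, p9=T, p10=F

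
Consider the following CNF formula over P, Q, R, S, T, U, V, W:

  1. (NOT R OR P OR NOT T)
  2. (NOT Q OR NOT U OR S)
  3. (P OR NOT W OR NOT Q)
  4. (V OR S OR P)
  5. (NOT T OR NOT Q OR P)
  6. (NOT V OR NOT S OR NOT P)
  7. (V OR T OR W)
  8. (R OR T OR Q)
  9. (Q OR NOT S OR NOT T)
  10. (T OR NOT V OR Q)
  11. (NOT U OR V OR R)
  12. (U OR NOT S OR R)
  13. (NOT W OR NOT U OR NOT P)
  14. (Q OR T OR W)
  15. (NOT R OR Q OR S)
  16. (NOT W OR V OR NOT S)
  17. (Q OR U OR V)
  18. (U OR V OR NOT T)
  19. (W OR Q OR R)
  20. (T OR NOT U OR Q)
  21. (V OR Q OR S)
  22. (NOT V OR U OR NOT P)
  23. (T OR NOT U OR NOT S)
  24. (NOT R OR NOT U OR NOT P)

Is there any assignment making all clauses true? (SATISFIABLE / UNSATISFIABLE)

SATISFIABLE

Try P = False.
The remaining clauses are satisfied by Q = True, R = True, S = False, T = False, U = False, V = True, W = False.
So P=False, Q=True, R=True, S=False, T=False, U=False, V=True, W=False is a satisfying assignment.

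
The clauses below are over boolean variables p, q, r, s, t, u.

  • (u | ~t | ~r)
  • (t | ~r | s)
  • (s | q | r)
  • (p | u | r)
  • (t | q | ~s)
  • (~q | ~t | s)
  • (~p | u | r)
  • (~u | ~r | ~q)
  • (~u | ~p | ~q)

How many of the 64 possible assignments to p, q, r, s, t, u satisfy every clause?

Case analysis on r and q:
  r=1, q=1: remaining (p,s,t,u) ∈ {(0,1,0,0); (1,1,0,0)} — 2.
  r=1, q=0: remaining (p,s,t,u) ∈ {(0,0,1,1); (0,1,1,1); (1,0,1,1); (1,1,1,1)} — 4.
  r=0, q=1: remaining (p,s,t,u) ∈ {(0,0,0,1); (0,1,0,1); (0,1,1,1)} — 3.
  r=0, q=0: remaining (p,s,t,u) ∈ {(0,1,1,1); (1,1,1,1)} — 2.
Total: 2 + 4 + 3 + 2 = 11.

11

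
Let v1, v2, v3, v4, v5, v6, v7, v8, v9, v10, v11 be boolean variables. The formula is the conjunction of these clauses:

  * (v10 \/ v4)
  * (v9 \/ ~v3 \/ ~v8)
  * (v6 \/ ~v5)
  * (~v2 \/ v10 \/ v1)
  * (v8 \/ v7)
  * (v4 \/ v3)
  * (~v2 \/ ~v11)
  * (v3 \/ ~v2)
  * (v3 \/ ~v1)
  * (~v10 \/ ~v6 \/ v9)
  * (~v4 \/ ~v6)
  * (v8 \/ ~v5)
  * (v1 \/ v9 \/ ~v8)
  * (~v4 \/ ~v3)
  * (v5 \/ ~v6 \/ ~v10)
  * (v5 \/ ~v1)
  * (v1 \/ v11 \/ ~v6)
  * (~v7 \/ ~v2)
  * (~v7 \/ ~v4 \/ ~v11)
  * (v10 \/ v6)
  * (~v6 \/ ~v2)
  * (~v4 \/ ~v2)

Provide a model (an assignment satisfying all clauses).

v1=False, v2=False, v3=True, v4=False, v5=False, v6=False, v7=True, v8=False, v9=False, v10=True, v11=True

Pure literal: v2 appears only negated; assign v2 = False.
Try v1 = False.
Set v3 = True and propagate.
  then v4 is forced to False.
  then v10 is forced to True.
The remaining clauses are satisfied by v5 = False, v6 = False, v7 = True, v8 = False, v9 = False, v11 = True.
Every clause has at least one true literal under this assignment.
Check each clause:
  1. (v10 \/ v4) — v10 is true.
  2. (v9 \/ ~v8 \/ ~v3) — ~v8 is true.
  3. (v6 \/ ~v5) — ~v5 is true.
  4. (v1 \/ ~v2 \/ v10) — v10 is true.
  5. (v7 \/ v8) — v7 is true.
  6. (v4 \/ v3) — v3 is true.
  7. (~v2 \/ ~v11) — ~v2 is true.
  8. (~v2 \/ v3) — v3 is true.
  9. (v3 \/ ~v1) — v3 is true.
  10. (v9 \/ ~v10 \/ ~v6) — ~v6 is true.
  11. (~v6 \/ ~v4) — ~v6 is true.
  12. (v8 \/ ~v5) — ~v5 is true.
  13. (~v8 \/ v1 \/ v9) — ~v8 is true.
  14. (~v4 \/ ~v3) — ~v4 is true.
  15. (v5 \/ ~v6 \/ ~v10) — ~v6 is true.
  16. (v5 \/ ~v1) — ~v1 is true.
  17. (v1 \/ v11 \/ ~v6) — ~v6 is true.
  18. (~v2 \/ ~v7) — ~v2 is true.
  19. (~v11 \/ ~v7 \/ ~v4) — ~v4 is true.
  20. (v6 \/ v10) — v10 is true.
  21. (~v6 \/ ~v2) — ~v6 is true.
  22. (~v2 \/ ~v4) — ~v4 is true.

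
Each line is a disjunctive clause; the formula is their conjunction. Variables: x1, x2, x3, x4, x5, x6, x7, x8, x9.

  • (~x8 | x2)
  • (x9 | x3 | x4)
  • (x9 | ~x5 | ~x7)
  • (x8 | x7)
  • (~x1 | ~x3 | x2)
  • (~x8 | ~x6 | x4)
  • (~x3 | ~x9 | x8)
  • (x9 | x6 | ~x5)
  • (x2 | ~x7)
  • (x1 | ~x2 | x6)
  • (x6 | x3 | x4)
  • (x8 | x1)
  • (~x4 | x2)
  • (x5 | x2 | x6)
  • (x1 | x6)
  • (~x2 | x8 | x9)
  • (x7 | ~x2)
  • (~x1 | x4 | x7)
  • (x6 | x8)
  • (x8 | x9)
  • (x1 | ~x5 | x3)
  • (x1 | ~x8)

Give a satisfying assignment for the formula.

x1=True, x2=True, x3=False, x4=True, x5=False, x6=True, x7=True, x8=True, x9=True

Check each clause:
  1. (x2 | ~x8) — x2 is true.
  2. (x9 | x4 | x3) — x9 is true.
  3. (x9 | ~x5 | ~x7) — x9 is true.
  4. (x8 | x7) — x8 is true.
  5. (x2 | ~x3 | ~x1) — x2 is true.
  6. (x4 | ~x8 | ~x6) — x4 is true.
  7. (~x9 | x8 | ~x3) — x8 is true.
  8. (x6 | x9 | ~x5) — x9 is true.
  9. (~x7 | x2) — x2 is true.
  10. (x1 | ~x2 | x6) — x1 is true.
  11. (x6 | x3 | x4) — x4 is true.
  12. (x1 | x8) — x8 is true.
  13. (~x4 | x2) — x2 is true.
  14. (x2 | x6 | x5) — x2 is true.
  15. (x6 | x1) — x1 is true.
  16. (~x2 | x8 | x9) — x8 is true.
  17. (~x2 | x7) — x7 is true.
  18. (~x1 | x4 | x7) — x4 is true.
  19. (x8 | x6) — x8 is true.
  20. (x8 | x9) — x8 is true.
  21. (~x5 | x3 | x1) — x1 is true.
  22. (~x8 | x1) — x1 is true.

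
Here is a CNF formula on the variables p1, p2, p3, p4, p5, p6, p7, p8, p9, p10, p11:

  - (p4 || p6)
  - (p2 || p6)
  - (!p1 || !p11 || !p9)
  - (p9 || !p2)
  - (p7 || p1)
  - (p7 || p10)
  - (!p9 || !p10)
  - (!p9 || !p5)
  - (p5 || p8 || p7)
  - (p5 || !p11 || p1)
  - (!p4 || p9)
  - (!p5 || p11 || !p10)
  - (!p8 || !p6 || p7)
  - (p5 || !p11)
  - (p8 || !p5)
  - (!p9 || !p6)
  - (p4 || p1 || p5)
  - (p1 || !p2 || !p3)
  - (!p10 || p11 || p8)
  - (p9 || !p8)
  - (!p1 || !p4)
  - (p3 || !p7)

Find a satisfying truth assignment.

p1 = T, p2 = F, p3 = T, p4 = F, p5 = F, p6 = T, p7 = T, p8 = F, p9 = F, p10 = F, p11 = F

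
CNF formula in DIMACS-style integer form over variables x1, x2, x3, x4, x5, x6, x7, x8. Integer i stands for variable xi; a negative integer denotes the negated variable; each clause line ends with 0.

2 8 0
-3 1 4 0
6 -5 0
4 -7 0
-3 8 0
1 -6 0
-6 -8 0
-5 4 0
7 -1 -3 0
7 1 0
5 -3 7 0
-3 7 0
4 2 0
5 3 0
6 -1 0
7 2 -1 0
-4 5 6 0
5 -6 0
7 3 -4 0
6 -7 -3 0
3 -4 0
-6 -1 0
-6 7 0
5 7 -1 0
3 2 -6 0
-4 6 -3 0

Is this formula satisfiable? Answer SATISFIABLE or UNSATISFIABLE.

x3 = True:
  propagation gives x8=True, x6=False, x5=False, x7=True; an empty clause results — contradiction.
x3 = False:
  propagation gives x5=True, x6=True, x1=True; an empty clause results — contradiction.
Every branch closes, so no satisfying assignment exists.

UNSATISFIABLE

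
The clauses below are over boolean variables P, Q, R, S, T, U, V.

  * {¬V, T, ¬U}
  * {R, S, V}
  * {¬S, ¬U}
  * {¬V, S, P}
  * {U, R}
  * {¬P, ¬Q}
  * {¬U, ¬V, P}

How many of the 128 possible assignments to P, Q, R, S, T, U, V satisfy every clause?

28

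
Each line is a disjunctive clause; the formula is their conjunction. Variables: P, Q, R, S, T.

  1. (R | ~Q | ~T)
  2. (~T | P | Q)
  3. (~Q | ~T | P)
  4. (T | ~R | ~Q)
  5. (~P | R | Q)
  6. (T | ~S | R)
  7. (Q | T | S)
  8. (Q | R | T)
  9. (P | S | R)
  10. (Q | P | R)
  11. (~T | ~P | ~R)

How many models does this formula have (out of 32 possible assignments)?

3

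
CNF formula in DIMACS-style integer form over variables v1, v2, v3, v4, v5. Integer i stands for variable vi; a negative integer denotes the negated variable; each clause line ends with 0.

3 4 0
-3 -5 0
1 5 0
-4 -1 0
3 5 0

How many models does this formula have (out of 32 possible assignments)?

The models are:
  v1=F v2=F v3=F v4=T v5=T
  v1=F v2=T v3=F v4=T v5=T
  v1=T v2=F v3=T v4=F v5=F
  v1=T v2=T v3=T v4=F v5=F
Count: 4.

4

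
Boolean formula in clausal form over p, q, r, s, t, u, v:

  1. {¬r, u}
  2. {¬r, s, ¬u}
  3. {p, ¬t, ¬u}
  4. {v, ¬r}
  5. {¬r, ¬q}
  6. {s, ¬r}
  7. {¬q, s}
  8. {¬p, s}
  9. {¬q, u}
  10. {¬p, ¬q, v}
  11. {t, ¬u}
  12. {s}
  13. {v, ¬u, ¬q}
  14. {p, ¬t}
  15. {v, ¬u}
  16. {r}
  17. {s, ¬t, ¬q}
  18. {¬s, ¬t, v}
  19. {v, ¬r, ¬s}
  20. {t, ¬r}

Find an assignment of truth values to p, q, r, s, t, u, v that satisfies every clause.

p=T, q=F, r=T, s=T, t=T, u=T, v=T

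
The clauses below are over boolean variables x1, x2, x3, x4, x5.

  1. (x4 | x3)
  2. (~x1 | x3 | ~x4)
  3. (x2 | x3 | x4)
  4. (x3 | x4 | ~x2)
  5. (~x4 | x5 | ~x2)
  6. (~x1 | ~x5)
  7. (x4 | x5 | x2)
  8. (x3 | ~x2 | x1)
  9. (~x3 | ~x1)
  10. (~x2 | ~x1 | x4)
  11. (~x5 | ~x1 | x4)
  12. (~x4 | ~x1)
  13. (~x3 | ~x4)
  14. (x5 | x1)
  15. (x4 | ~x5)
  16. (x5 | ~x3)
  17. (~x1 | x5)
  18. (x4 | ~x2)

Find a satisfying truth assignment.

x1=False, x2=False, x3=False, x4=True, x5=True

Try x1 = False.
  then x5 is forced to True.
  then x4 is forced to True.
  then x3 is forced to False.
  then x2 is forced to False.
Check each clause:
  1. (x4 | x3) — x4 is true.
  2. (~x4 | ~x1 | x3) — ~x1 is true.
  3. (x4 | x2 | x3) — x4 is true.
  4. (x4 | x3 | ~x2) — x4 is true.
  5. (x5 | ~x4 | ~x2) — x5 is true.
  6. (~x5 | ~x1) — ~x1 is true.
  7. (x2 | x4 | x5) — x4 is true.
  8. (x3 | ~x2 | x1) — ~x2 is true.
  9. (~x3 | ~x1) — ~x3 is true.
  10. (~x2 | ~x1 | x4) — x4 is true.
  11. (~x5 | x4 | ~x1) — x4 is true.
  12. (~x1 | ~x4) — ~x1 is true.
  13. (~x4 | ~x3) — ~x3 is true.
  14. (x1 | x5) — x5 is true.
  15. (~x5 | x4) — x4 is true.
  16. (~x3 | x5) — ~x3 is true.
  17. (~x1 | x5) — x5 is true.
  18. (x4 | ~x2) — x4 is true.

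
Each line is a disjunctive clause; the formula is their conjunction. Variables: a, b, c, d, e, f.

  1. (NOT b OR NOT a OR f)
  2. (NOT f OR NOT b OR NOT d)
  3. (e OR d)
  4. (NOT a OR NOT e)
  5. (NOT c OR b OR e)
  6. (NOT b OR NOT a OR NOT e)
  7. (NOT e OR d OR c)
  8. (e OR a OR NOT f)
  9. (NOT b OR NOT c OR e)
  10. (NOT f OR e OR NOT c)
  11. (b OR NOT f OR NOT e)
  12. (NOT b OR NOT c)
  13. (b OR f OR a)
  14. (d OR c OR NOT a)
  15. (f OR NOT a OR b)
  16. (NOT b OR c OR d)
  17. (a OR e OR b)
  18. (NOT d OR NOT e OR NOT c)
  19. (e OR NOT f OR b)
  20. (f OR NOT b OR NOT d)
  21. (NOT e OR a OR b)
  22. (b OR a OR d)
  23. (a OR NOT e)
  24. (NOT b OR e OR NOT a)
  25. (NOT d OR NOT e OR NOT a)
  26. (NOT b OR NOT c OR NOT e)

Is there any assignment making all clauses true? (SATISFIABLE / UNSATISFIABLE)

UNSATISFIABLE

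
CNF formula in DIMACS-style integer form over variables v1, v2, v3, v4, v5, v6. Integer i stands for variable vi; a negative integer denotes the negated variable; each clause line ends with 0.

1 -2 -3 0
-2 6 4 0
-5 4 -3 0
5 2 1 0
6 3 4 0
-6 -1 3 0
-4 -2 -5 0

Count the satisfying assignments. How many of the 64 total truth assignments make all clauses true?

Case analysis on v2 and v3:
  v2=1, v3=1: remaining (v1,v4,v5,v6) ∈ {(1,0,0,1); (1,1,0,0); (1,1,0,1)} — 3.
  v2=1, v3=0: 5 of the 16 assignments to (v1,v4,v5,v6) work.
  v2=0, v3=1: v6 free; 4 ways for (v1,v4,v5) × 2^1 = 8.
  v2=0, v3=0: 5 of the 16 assignments to (v1,v4,v5,v6) work.
Total: 3 + 5 + 8 + 5 = 21.

21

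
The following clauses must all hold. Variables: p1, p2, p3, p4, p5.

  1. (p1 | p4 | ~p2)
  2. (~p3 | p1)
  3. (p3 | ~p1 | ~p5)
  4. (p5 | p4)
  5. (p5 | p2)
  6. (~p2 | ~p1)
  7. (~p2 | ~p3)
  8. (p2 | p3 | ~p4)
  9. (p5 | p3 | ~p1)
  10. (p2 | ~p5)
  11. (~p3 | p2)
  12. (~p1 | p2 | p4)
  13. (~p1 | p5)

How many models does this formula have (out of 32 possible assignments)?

2

The models are:
  p1=0 p2=1 p3=0 p4=1 p5=0
  p1=0 p2=1 p3=0 p4=1 p5=1
Count: 2.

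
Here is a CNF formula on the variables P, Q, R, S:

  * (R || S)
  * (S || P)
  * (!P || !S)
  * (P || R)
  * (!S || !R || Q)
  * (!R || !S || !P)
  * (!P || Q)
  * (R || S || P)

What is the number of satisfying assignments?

Satisfying assignments:
  P=F Q=T R=T S=T
  P=T Q=T R=T S=F
Count: 2.

2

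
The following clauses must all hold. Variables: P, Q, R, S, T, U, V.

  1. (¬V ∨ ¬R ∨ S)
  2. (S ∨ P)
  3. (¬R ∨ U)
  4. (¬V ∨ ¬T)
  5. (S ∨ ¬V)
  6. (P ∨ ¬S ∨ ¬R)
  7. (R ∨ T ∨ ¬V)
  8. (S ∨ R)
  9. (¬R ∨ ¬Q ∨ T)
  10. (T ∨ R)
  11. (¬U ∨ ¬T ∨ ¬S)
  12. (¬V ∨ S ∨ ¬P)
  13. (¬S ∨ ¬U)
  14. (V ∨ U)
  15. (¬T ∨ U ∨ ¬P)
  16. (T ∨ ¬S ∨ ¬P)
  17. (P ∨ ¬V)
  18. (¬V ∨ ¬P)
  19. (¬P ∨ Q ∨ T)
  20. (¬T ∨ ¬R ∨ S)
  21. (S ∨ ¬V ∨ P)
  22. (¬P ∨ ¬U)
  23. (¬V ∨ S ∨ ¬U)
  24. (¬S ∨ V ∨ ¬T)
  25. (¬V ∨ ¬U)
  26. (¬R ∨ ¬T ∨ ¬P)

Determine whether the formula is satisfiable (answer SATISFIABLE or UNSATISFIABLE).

S = True:
  propagation gives U=False, R=False, T=True, V=False; an empty clause results — contradiction.
S = False:
  propagation gives P=True, V=False, R=True, U=True; an empty clause results — contradiction.
Every branch closes, so no satisfying assignment exists.

UNSATISFIABLE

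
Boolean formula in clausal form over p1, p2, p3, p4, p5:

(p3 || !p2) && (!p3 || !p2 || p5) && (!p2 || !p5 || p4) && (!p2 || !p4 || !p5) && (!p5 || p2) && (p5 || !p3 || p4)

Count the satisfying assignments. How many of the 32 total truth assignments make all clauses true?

Satisfying assignments:
  p1=0 p2=0 p3=0 p4=0 p5=0
  p1=0 p2=0 p3=0 p4=1 p5=0
  p1=0 p2=0 p3=1 p4=1 p5=0
  p1=1 p2=0 p3=0 p4=0 p5=0
  p1=1 p2=0 p3=0 p4=1 p5=0
  p1=1 p2=0 p3=1 p4=1 p5=0
Count: 6.

6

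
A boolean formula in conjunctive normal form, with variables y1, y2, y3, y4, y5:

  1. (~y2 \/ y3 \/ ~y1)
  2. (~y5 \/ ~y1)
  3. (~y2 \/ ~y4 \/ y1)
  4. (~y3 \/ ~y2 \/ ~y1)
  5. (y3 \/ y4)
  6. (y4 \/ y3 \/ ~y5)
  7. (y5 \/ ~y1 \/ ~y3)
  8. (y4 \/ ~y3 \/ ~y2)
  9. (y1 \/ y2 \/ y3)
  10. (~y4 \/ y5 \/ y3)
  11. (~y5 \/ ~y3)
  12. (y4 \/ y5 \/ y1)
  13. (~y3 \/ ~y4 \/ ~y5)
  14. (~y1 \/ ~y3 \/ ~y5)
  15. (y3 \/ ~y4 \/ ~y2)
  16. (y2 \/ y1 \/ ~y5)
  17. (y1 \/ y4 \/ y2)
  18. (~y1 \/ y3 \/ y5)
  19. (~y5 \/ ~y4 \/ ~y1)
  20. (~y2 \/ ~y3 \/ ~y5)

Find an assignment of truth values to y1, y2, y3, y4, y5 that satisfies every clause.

y1=0, y2=0, y3=1, y4=1, y5=0

Branch on y1: take y1 = False.
Set y2 = False and propagate.
  then y3 is forced to True.
  then y5 is forced to False.
  then y4 is forced to True.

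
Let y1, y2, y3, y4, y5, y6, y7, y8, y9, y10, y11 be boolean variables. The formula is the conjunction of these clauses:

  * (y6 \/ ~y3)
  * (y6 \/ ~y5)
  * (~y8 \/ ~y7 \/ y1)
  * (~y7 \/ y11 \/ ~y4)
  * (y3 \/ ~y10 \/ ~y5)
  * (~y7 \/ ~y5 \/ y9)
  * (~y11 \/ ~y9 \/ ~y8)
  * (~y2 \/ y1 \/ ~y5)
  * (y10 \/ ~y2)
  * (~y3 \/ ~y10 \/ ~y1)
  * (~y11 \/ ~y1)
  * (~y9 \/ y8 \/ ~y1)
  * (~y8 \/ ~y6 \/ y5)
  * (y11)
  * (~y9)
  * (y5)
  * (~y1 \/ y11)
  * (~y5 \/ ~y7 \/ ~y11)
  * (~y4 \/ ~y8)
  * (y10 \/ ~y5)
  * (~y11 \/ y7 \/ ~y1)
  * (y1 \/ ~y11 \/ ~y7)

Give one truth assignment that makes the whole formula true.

y1=F  y2=F  y3=T  y4=F  y5=T  y6=T  y7=F  y8=F  y9=F  y10=T  y11=T

Check each clause:
  1. (~y3 \/ y6) — y6 is true.
  2. (~y5 \/ y6) — y6 is true.
  3. (~y8 \/ ~y7 \/ y1) — ~y8 is true.
  4. (~y4 \/ y11 \/ ~y7) — ~y7 is true.
  5. (y3 \/ ~y5 \/ ~y10) — y3 is true.
  6. (~y5 \/ y9 \/ ~y7) — ~y7 is true.
  7. (~y11 \/ ~y8 \/ ~y9) — ~y8 is true.
  8. (y1 \/ ~y2 \/ ~y5) — ~y2 is true.
  9. (~y2 \/ y10) — y10 is true.
  10. (~y10 \/ ~y3 \/ ~y1) — ~y1 is true.
  11. (~y1 \/ ~y11) — ~y1 is true.
  12. (~y1 \/ y8 \/ ~y9) — ~y1 is true.
  13. (y5 \/ ~y8 \/ ~y6) — ~y8 is true.
  14. (y11) — y11 is true.
  15. (~y9) — ~y9 is true.
  16. (y5) — y5 is true.
  17. (~y1 \/ y11) — y11 is true.
  18. (~y11 \/ ~y7 \/ ~y5) — ~y7 is true.
  19. (~y4 \/ ~y8) — ~y8 is true.
  20. (y10 \/ ~y5) — y10 is true.
  21. (~y1 \/ y7 \/ ~y11) — ~y1 is true.
  22. (~y7 \/ y1 \/ ~y11) — ~y7 is true.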